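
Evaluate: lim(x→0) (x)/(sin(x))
This is a 0/0 indeterminate form.

Apply L'Hôpital's rule: differentiate numerator and denominator separately.
  f(x) = x   ⇒   f'(x) = 1
  g(x) = sin(x)   ⇒   g'(x) = cos(x)
  lim(x→0) f'(x)/g'(x) = lim(x→0) (1)/(cos(x))
  = 1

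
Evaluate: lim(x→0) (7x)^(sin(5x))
This is an exponential indeterminate form.

For exponential indeterminate forms, take the natural log:
  Let L = lim(x→0) (7x)^(sin(5x))
  Then ln(L) = lim(x→0) [exponent × ln(base)]
  Evaluate using L'Hôpital or standard limits, then exponentiate.
  L = 1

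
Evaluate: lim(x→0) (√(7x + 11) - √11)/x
This is a standard limit.

Factor or rationalize the expression:
  lim(x→0) (√(7x + 11) - √11)/x = 7·sqrt(11)/22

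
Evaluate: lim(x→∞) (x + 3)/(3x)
This is an ∞/∞ indeterminate form.

Apply L'Hôpital's rule: differentiate numerator and denominator separately.
  f(x) = x + 3   ⇒   f'(x) = 1
  g(x) = 3·x   ⇒   g'(x) = 3
  lim(x→∞) f'(x)/g'(x) = lim(x→∞) (1)/(3)
  = 1/3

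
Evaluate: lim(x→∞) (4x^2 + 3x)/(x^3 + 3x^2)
This is an ∞/∞ indeterminate form.

Apply L'Hôpital's rule: differentiate numerator and denominator separately.
  f(x) = 4·x^2 + 3·x   ⇒   f'(x) = 8·x + 3
  g(x) = x^3 + 3·x^2   ⇒   g'(x) = 3·x^2 + 6·x
  lim(x→∞) f'(x)/g'(x) = lim(x→∞) (8·x + 3)/(3·x^2 + 6·x)
  = 0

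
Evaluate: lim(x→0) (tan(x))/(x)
This is a 0/0 indeterminate form.

Apply L'Hôpital's rule: differentiate numerator and denominator separately.
  f(x) = tan(x)   ⇒   f'(x) = tan(x)^2 + 1
  g(x) = x   ⇒   g'(x) = 1
  lim(x→0) f'(x)/g'(x) = lim(x→0) (tan(x)^2 + 1)/(1)
  = 1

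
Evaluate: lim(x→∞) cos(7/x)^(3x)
This is an exponential indeterminate form.

For exponential indeterminate forms, take the natural log:
  Let L = lim(x→∞) cos(7/x)^(3x)
  Then ln(L) = lim(x→∞) [exponent × ln(base)]
  Evaluate using L'Hôpital or standard limits, then exponentiate.
  L = 1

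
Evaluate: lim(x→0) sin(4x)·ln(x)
This is a 0·∞ indeterminate form.

Rewrite 0·∞ as a quotient (0/0 or ∞/∞ form), then apply L'Hôpital's rule:
  lim(x→0) sin(4x)·ln(x) = 0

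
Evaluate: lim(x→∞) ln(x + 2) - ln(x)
This is an ∞-∞ indeterminate form.

Combine fractions or rationalize to convert ∞-∞ to 0/0 form:
  lim(x→∞) ln(x + 2) - ln(x) = 0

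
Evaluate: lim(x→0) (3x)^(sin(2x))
This is an exponential indeterminate form.

For exponential indeterminate forms, take the natural log:
  Let L = lim(x→0) (3x)^(sin(2x))
  Then ln(L) = lim(x→0) [exponent × ln(base)]
  Evaluate using L'Hôpital or standard limits, then exponentiate.
  L = 1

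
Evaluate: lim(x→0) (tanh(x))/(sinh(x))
This is a 0/0 indeterminate form.

Apply L'Hôpital's rule: differentiate numerator and denominator separately.
  f(x) = tanh(x)   ⇒   f'(x) = 1 - tanh(x)^2
  g(x) = sinh(x)   ⇒   g'(x) = cosh(x)
  lim(x→0) f'(x)/g'(x) = lim(x→0) (1 - tanh(x)^2)/(cosh(x))
  = 1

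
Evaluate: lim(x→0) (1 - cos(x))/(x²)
This is a 0/0 indeterminate form.

Apply L'Hôpital's rule: differentiate numerator and denominator separately.
  f(x) = 1 - cos(x)   ⇒   f'(x) = sin(x)
  g(x) = x^2   ⇒   g'(x) = 2·x
  lim(x→0) f'(x)/g'(x) = lim(x→0) (sin(x))/(2·x)
  = 1/2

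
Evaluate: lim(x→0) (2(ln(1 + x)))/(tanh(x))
This is a 0/0 indeterminate form.

Apply L'Hôpital's rule: differentiate numerator and denominator separately.
  f(x) = 2·ln(x + 1)   ⇒   f'(x) = 2/(x + 1)
  g(x) = tanh(x)   ⇒   g'(x) = 1 - tanh(x)^2
  lim(x→0) f'(x)/g'(x) = lim(x→0) (2/(x + 1))/(1 - tanh(x)^2)
  = 2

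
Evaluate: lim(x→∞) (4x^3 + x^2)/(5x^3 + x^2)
This is an ∞/∞ indeterminate form.

Apply L'Hôpital's rule: differentiate numerator and denominator separately.
  f(x) = 4·x^3 + x^2   ⇒   f'(x) = 12·x^2 + 2·x
  g(x) = 5·x^3 + x^2   ⇒   g'(x) = 15·x^2 + 2·x
  lim(x→∞) f'(x)/g'(x) = lim(x→∞) (12·x^2 + 2·x)/(15·x^2 + 2·x)
  = 4/5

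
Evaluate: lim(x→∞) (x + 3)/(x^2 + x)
This is an ∞/∞ indeterminate form.

Apply L'Hôpital's rule: differentiate numerator and denominator separately.
  f(x) = x + 3   ⇒   f'(x) = 1
  g(x) = x^2 + x   ⇒   g'(x) = 2·x + 1
  lim(x→∞) f'(x)/g'(x) = lim(x→∞) (1)/(2·x + 1)
  = 0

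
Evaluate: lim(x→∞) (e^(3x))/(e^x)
This is an ∞/∞ indeterminate form.

Apply L'Hôpital's rule: differentiate numerator and denominator separately.
  f(x) = e^(3·x)   ⇒   f'(x) = 3·e^(3·x)
  g(x) = e^(x)   ⇒   g'(x) = e^(x)
  lim(x→∞) f'(x)/g'(x) = lim(x→∞) (3·e^(3·x))/(e^(x))
  = ∞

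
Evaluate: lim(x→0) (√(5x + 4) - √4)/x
This is a standard limit.

Factor or rationalize the expression:
  lim(x→0) (√(5x + 4) - √4)/x = 5/4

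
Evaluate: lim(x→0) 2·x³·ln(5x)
This is a 0·∞ indeterminate form.

Rewrite 0·∞ as a quotient (0/0 or ∞/∞ form), then apply L'Hôpital's rule:
  lim(x→0) 2·x³·ln(5x) = 0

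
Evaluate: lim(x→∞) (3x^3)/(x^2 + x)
This is an ∞/∞ indeterminate form.

Apply L'Hôpital's rule: differentiate numerator and denominator separately.
  f(x) = 3·x^3   ⇒   f'(x) = 9·x^2
  g(x) = x^2 + x   ⇒   g'(x) = 2·x + 1
  lim(x→∞) f'(x)/g'(x) = lim(x→∞) (9·x^2)/(2·x + 1)
  = ∞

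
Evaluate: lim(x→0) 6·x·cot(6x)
This is a 0·∞ indeterminate form.

Rewrite 0·∞ as a quotient (0/0 or ∞/∞ form), then apply L'Hôpital's rule:
  lim(x→0) 6·x·cot(6x) = 1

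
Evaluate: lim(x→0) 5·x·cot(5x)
This is a 0·∞ indeterminate form.

Rewrite 0·∞ as a quotient (0/0 or ∞/∞ form), then apply L'Hôpital's rule:
  lim(x→0) 5·x·cot(5x) = 1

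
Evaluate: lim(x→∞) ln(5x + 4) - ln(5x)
This is an ∞-∞ indeterminate form.

Combine fractions or rationalize to convert ∞-∞ to 0/0 form:
  lim(x→∞) ln(5x + 4) - ln(5x) = 0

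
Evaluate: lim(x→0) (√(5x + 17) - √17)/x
This is a standard limit.

Factor or rationalize the expression:
  lim(x→0) (√(5x + 17) - √17)/x = 5·sqrt(17)/34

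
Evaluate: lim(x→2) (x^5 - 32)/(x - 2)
This is a standard limit.

Factor or rationalize the expression:
  lim(x→2) (x^5 - 32)/(x - 2) = 80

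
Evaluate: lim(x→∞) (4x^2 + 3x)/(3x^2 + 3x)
This is an ∞/∞ indeterminate form.

Apply L'Hôpital's rule: differentiate numerator and denominator separately.
  f(x) = 4·x^2 + 3·x   ⇒   f'(x) = 8·x + 3
  g(x) = 3·x^2 + 3·x   ⇒   g'(x) = 6·x + 3
  lim(x→∞) f'(x)/g'(x) = lim(x→∞) (8·x + 3)/(6·x + 3)
  = 4/3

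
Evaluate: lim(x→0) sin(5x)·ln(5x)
This is a 0·∞ indeterminate form.

Rewrite 0·∞ as a quotient (0/0 or ∞/∞ form), then apply L'Hôpital's rule:
  lim(x→0) sin(5x)·ln(5x) = 0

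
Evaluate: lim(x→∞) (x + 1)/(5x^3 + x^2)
This is an ∞/∞ indeterminate form.

Apply L'Hôpital's rule: differentiate numerator and denominator separately.
  f(x) = x + 1   ⇒   f'(x) = 1
  g(x) = 5·x^3 + x^2   ⇒   g'(x) = 15·x^2 + 2·x
  lim(x→∞) f'(x)/g'(x) = lim(x→∞) (1)/(15·x^2 + 2·x)
  = 0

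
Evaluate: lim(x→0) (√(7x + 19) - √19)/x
This is a standard limit.

Factor or rationalize the expression:
  lim(x→0) (√(7x + 19) - √19)/x = 7·sqrt(19)/38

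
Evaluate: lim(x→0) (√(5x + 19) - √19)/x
This is a standard limit.

Factor or rationalize the expression:
  lim(x→0) (√(5x + 19) - √19)/x = 5·sqrt(19)/38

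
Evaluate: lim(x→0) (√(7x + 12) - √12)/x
This is a standard limit.

Factor or rationalize the expression:
  lim(x→0) (√(7x + 12) - √12)/x = 7·sqrt(3)/12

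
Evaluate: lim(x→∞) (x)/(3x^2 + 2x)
This is an ∞/∞ indeterminate form.

Apply L'Hôpital's rule: differentiate numerator and denominator separately.
  f(x) = x   ⇒   f'(x) = 1
  g(x) = 3·x^2 + 2·x   ⇒   g'(x) = 6·x + 2
  lim(x→∞) f'(x)/g'(x) = lim(x→∞) (1)/(6·x + 2)
  = 0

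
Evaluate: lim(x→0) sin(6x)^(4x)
This is an exponential indeterminate form.

For exponential indeterminate forms, take the natural log:
  Let L = lim(x→0) sin(6x)^(4x)
  Then ln(L) = lim(x→0) [exponent × ln(base)]
  Evaluate using L'Hôpital or standard limits, then exponentiate.
  L = 1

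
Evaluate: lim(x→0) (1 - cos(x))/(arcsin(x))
This is a 0/0 indeterminate form.

Apply L'Hôpital's rule: differentiate numerator and denominator separately.
  f(x) = 1 - cos(x)   ⇒   f'(x) = sin(x)
  g(x) = asin(x)   ⇒   g'(x) = 1/sqrt(1 - x^2)
  lim(x→0) f'(x)/g'(x) = lim(x→0) (sin(x))/(1/sqrt(1 - x^2))
  = 0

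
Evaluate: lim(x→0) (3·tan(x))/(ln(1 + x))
This is a 0/0 indeterminate form.

Apply L'Hôpital's rule: differentiate numerator and denominator separately.
  f(x) = 3·tan(x)   ⇒   f'(x) = 3·tan(x)^2 + 3
  g(x) = ln(x + 1)   ⇒   g'(x) = 1/(x + 1)
  lim(x→0) f'(x)/g'(x) = lim(x→0) (3·tan(x)^2 + 3)/(1/(x + 1))
  = 3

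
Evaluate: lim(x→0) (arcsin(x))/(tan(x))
This is a 0/0 indeterminate form.

Apply L'Hôpital's rule: differentiate numerator and denominator separately.
  f(x) = asin(x)   ⇒   f'(x) = 1/sqrt(1 - x^2)
  g(x) = tan(x)   ⇒   g'(x) = tan(x)^2 + 1
  lim(x→0) f'(x)/g'(x) = lim(x→0) (1/sqrt(1 - x^2))/(tan(x)^2 + 1)
  = 1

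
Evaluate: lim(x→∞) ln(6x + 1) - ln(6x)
This is an ∞-∞ indeterminate form.

Combine fractions or rationalize to convert ∞-∞ to 0/0 form:
  lim(x→∞) ln(6x + 1) - ln(6x) = 0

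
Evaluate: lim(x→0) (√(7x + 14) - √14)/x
This is a standard limit.

Factor or rationalize the expression:
  lim(x→0) (√(7x + 14) - √14)/x = sqrt(14)/4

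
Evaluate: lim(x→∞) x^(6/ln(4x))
This is an exponential indeterminate form.

For exponential indeterminate forms, take the natural log:
  Let L = lim(x→∞) x^(6/ln(4x))
  Then ln(L) = lim(x→∞) [exponent × ln(base)]
  Evaluate using L'Hôpital or standard limits, then exponentiate.
  L = e^(6)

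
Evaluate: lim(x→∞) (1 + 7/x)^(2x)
This is an exponential indeterminate form.

For exponential indeterminate forms, take the natural log:
  Let L = lim(x→∞) (1 + 7/x)^(2x)
  Then ln(L) = lim(x→∞) [exponent × ln(base)]
  Evaluate using L'Hôpital or standard limits, then exponentiate.
  L = e^(14)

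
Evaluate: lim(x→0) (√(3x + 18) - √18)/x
This is a standard limit.

Factor or rationalize the expression:
  lim(x→0) (√(3x + 18) - √18)/x = sqrt(2)/4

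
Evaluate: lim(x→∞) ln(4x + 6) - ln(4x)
This is an ∞-∞ indeterminate form.

Combine fractions or rationalize to convert ∞-∞ to 0/0 form:
  lim(x→∞) ln(4x + 6) - ln(4x) = 0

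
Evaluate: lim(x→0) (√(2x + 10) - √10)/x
This is a standard limit.

Factor or rationalize the expression:
  lim(x→0) (√(2x + 10) - √10)/x = sqrt(10)/10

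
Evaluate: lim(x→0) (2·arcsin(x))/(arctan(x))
This is a 0/0 indeterminate form.

Apply L'Hôpital's rule: differentiate numerator and denominator separately.
  f(x) = 2·asin(x)   ⇒   f'(x) = 2/sqrt(1 - x^2)
  g(x) = atan(x)   ⇒   g'(x) = 1/(x^2 + 1)
  lim(x→0) f'(x)/g'(x) = lim(x→0) (2/sqrt(1 - x^2))/(1/(x^2 + 1))
  = 2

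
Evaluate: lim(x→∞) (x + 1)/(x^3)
This is an ∞/∞ indeterminate form.

Apply L'Hôpital's rule: differentiate numerator and denominator separately.
  f(x) = x + 1   ⇒   f'(x) = 1
  g(x) = x^3   ⇒   g'(x) = 3·x^2
  lim(x→∞) f'(x)/g'(x) = lim(x→∞) (1)/(3·x^2)
  = 0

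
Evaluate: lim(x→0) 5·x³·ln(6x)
This is a 0·∞ indeterminate form.

Rewrite 0·∞ as a quotient (0/0 or ∞/∞ form), then apply L'Hôpital's rule:
  lim(x→0) 5·x³·ln(6x) = 0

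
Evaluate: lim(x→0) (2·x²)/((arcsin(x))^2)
This is a 0/0 indeterminate form.

Apply L'Hôpital's rule: differentiate numerator and denominator separately.
  f(x) = 2·x^2   ⇒   f'(x) = 4·x
  g(x) = asin(x)^2   ⇒   g'(x) = 2·asin(x)/sqrt(1 - x^2)
  lim(x→0) f'(x)/g'(x) = lim(x→0) (4·x)/(2·asin(x)/sqrt(1 - x^2))
  = 2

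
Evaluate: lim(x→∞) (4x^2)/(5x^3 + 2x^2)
This is an ∞/∞ indeterminate form.

Apply L'Hôpital's rule: differentiate numerator and denominator separately.
  f(x) = 4·x^2   ⇒   f'(x) = 8·x
  g(x) = 5·x^3 + 2·x^2   ⇒   g'(x) = 15·x^2 + 4·x
  lim(x→∞) f'(x)/g'(x) = lim(x→∞) (8·x)/(15·x^2 + 4·x)
  = 0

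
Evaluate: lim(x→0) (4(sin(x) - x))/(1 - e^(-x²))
This is a 0/0 indeterminate form.

Apply L'Hôpital's rule: differentiate numerator and denominator separately.
  f(x) = -4·x + 4·sin(x)   ⇒   f'(x) = 4·cos(x) - 4
  g(x) = 1 - e^(-x^2)   ⇒   g'(x) = 2·x·e^(-x^2)
  lim(x→0) f'(x)/g'(x) = lim(x→0) (4·cos(x) - 4)/(2·x·e^(-x^2))
  = 0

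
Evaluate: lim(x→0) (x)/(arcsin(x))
This is a 0/0 indeterminate form.

Apply L'Hôpital's rule: differentiate numerator and denominator separately.
  f(x) = x   ⇒   f'(x) = 1
  g(x) = asin(x)   ⇒   g'(x) = 1/sqrt(1 - x^2)
  lim(x→0) f'(x)/g'(x) = lim(x→0) (1)/(1/sqrt(1 - x^2))
  = 1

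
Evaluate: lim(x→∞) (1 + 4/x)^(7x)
This is an exponential indeterminate form.

For exponential indeterminate forms, take the natural log:
  Let L = lim(x→∞) (1 + 4/x)^(7x)
  Then ln(L) = lim(x→∞) [exponent × ln(base)]
  Evaluate using L'Hôpital or standard limits, then exponentiate.
  L = e^(28)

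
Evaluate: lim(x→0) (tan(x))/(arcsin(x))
This is a 0/0 indeterminate form.

Apply L'Hôpital's rule: differentiate numerator and denominator separately.
  f(x) = tan(x)   ⇒   f'(x) = tan(x)^2 + 1
  g(x) = asin(x)   ⇒   g'(x) = 1/sqrt(1 - x^2)
  lim(x→0) f'(x)/g'(x) = lim(x→0) (tan(x)^2 + 1)/(1/sqrt(1 - x^2))
  = 1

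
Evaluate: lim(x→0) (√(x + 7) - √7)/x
This is a standard limit.

Factor or rationalize the expression:
  lim(x→0) (√(x + 7) - √7)/x = sqrt(7)/14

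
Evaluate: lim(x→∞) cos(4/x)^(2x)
This is an exponential indeterminate form.

For exponential indeterminate forms, take the natural log:
  Let L = lim(x→∞) cos(4/x)^(2x)
  Then ln(L) = lim(x→∞) [exponent × ln(base)]
  Evaluate using L'Hôpital or standard limits, then exponentiate.
  L = 1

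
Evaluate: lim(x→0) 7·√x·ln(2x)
This is a 0·∞ indeterminate form.

Rewrite 0·∞ as a quotient (0/0 or ∞/∞ form), then apply L'Hôpital's rule:
  lim(x→0) 7·√x·ln(2x) = 0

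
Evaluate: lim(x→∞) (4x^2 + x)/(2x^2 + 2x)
This is an ∞/∞ indeterminate form.

Apply L'Hôpital's rule: differentiate numerator and denominator separately.
  f(x) = 4·x^2 + x   ⇒   f'(x) = 8·x + 1
  g(x) = 2·x^2 + 2·x   ⇒   g'(x) = 4·x + 2
  lim(x→∞) f'(x)/g'(x) = lim(x→∞) (8·x + 1)/(4·x + 2)
  = 2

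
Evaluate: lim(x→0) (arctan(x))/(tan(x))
This is a 0/0 indeterminate form.

Apply L'Hôpital's rule: differentiate numerator and denominator separately.
  f(x) = atan(x)   ⇒   f'(x) = 1/(x^2 + 1)
  g(x) = tan(x)   ⇒   g'(x) = tan(x)^2 + 1
  lim(x→0) f'(x)/g'(x) = lim(x→0) (1/(x^2 + 1))/(tan(x)^2 + 1)
  = 1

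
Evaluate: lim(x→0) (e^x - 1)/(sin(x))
This is a 0/0 indeterminate form.

Apply L'Hôpital's rule: differentiate numerator and denominator separately.
  f(x) = e^(x) - 1   ⇒   f'(x) = e^(x)
  g(x) = sin(x)   ⇒   g'(x) = cos(x)
  lim(x→0) f'(x)/g'(x) = lim(x→0) (e^(x))/(cos(x))
  = 1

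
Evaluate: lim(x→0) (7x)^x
This is an exponential indeterminate form.

For exponential indeterminate forms, take the natural log:
  Let L = lim(x→0) (7x)^x
  Then ln(L) = lim(x→0) [exponent × ln(base)]
  Evaluate using L'Hôpital or standard limits, then exponentiate.
  L = 1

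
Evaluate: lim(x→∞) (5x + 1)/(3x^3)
This is an ∞/∞ indeterminate form.

Apply L'Hôpital's rule: differentiate numerator and denominator separately.
  f(x) = 5·x + 1   ⇒   f'(x) = 5
  g(x) = 3·x^3   ⇒   g'(x) = 9·x^2
  lim(x→∞) f'(x)/g'(x) = lim(x→∞) (5)/(9·x^2)
  = 0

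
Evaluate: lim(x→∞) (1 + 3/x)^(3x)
This is an exponential indeterminate form.

For exponential indeterminate forms, take the natural log:
  Let L = lim(x→∞) (1 + 3/x)^(3x)
  Then ln(L) = lim(x→∞) [exponent × ln(base)]
  Evaluate using L'Hôpital or standard limits, then exponentiate.
  L = e^(9)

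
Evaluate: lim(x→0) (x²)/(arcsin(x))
This is a 0/0 indeterminate form.

Apply L'Hôpital's rule: differentiate numerator and denominator separately.
  f(x) = x^2   ⇒   f'(x) = 2·x
  g(x) = asin(x)   ⇒   g'(x) = 1/sqrt(1 - x^2)
  lim(x→0) f'(x)/g'(x) = lim(x→0) (2·x)/(1/sqrt(1 - x^2))
  = 0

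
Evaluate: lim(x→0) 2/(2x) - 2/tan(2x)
This is an ∞-∞ indeterminate form.

Combine fractions or rationalize to convert ∞-∞ to 0/0 form:
  lim(x→0) 2/(2x) - 2/tan(2x) = 0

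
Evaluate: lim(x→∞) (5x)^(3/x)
This is an exponential indeterminate form.

For exponential indeterminate forms, take the natural log:
  Let L = lim(x→∞) (5x)^(3/x)
  Then ln(L) = lim(x→∞) [exponent × ln(base)]
  Evaluate using L'Hôpital or standard limits, then exponentiate.
  L = 1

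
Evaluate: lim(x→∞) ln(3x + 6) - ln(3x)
This is an ∞-∞ indeterminate form.

Combine fractions or rationalize to convert ∞-∞ to 0/0 form:
  lim(x→∞) ln(3x + 6) - ln(3x) = 0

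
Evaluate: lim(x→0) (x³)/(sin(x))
This is a 0/0 indeterminate form.

Apply L'Hôpital's rule: differentiate numerator and denominator separately.
  f(x) = x^3   ⇒   f'(x) = 3·x^2
  g(x) = sin(x)   ⇒   g'(x) = cos(x)
  lim(x→0) f'(x)/g'(x) = lim(x→0) (3·x^2)/(cos(x))
  = 0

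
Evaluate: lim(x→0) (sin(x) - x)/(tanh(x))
This is a 0/0 indeterminate form.

Apply L'Hôpital's rule: differentiate numerator and denominator separately.
  f(x) = -x + sin(x)   ⇒   f'(x) = cos(x) - 1
  g(x) = tanh(x)   ⇒   g'(x) = 1 - tanh(x)^2
  lim(x→0) f'(x)/g'(x) = lim(x→0) (cos(x) - 1)/(1 - tanh(x)^2)
  = 0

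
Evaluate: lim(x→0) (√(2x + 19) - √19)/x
This is a standard limit.

Factor or rationalize the expression:
  lim(x→0) (√(2x + 19) - √19)/x = sqrt(19)/19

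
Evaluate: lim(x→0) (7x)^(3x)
This is an exponential indeterminate form.

For exponential indeterminate forms, take the natural log:
  Let L = lim(x→0) (7x)^(3x)
  Then ln(L) = lim(x→0) [exponent × ln(base)]
  Evaluate using L'Hôpital or standard limits, then exponentiate.
  L = 1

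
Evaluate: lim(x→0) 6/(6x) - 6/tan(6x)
This is an ∞-∞ indeterminate form.

Combine fractions or rationalize to convert ∞-∞ to 0/0 form:
  lim(x→0) 6/(6x) - 6/tan(6x) = 0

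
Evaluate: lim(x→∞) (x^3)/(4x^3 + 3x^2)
This is an ∞/∞ indeterminate form.

Apply L'Hôpital's rule: differentiate numerator and denominator separately.
  f(x) = x^3   ⇒   f'(x) = 3·x^2
  g(x) = 4·x^3 + 3·x^2   ⇒   g'(x) = 12·x^2 + 6·x
  lim(x→∞) f'(x)/g'(x) = lim(x→∞) (3·x^2)/(12·x^2 + 6·x)
  = 1/4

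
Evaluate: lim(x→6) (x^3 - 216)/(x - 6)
This is a standard limit.

Factor or rationalize the expression:
  lim(x→6) (x^3 - 216)/(x - 6) = 108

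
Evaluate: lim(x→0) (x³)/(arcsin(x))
This is a 0/0 indeterminate form.

Apply L'Hôpital's rule: differentiate numerator and denominator separately.
  f(x) = x^3   ⇒   f'(x) = 3·x^2
  g(x) = asin(x)   ⇒   g'(x) = 1/sqrt(1 - x^2)
  lim(x→0) f'(x)/g'(x) = lim(x→0) (3·x^2)/(1/sqrt(1 - x^2))
  = 0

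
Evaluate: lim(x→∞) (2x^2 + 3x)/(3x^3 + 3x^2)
This is an ∞/∞ indeterminate form.

Apply L'Hôpital's rule: differentiate numerator and denominator separately.
  f(x) = 2·x^2 + 3·x   ⇒   f'(x) = 4·x + 3
  g(x) = 3·x^3 + 3·x^2   ⇒   g'(x) = 9·x^2 + 6·x
  lim(x→∞) f'(x)/g'(x) = lim(x→∞) (4·x + 3)/(9·x^2 + 6·x)
  = 0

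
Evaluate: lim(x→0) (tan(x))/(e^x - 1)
This is a 0/0 indeterminate form.

Apply L'Hôpital's rule: differentiate numerator and denominator separately.
  f(x) = tan(x)   ⇒   f'(x) = tan(x)^2 + 1
  g(x) = e^(x) - 1   ⇒   g'(x) = e^(x)
  lim(x→0) f'(x)/g'(x) = lim(x→0) (tan(x)^2 + 1)/(e^(x))
  = 1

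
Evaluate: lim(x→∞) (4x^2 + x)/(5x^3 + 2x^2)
This is an ∞/∞ indeterminate form.

Apply L'Hôpital's rule: differentiate numerator and denominator separately.
  f(x) = 4·x^2 + x   ⇒   f'(x) = 8·x + 1
  g(x) = 5·x^3 + 2·x^2   ⇒   g'(x) = 15·x^2 + 4·x
  lim(x→∞) f'(x)/g'(x) = lim(x→∞) (8·x + 1)/(15·x^2 + 4·x)
  = 0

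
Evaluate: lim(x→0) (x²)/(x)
This is a 0/0 indeterminate form.

Apply L'Hôpital's rule: differentiate numerator and denominator separately.
  f(x) = x^2   ⇒   f'(x) = 2·x
  g(x) = x   ⇒   g'(x) = 1
  lim(x→0) f'(x)/g'(x) = lim(x→0) (2·x)/(1)
  = 0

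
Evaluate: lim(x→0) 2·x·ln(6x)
This is a 0·∞ indeterminate form.

Rewrite 0·∞ as a quotient (0/0 or ∞/∞ form), then apply L'Hôpital's rule:
  lim(x→0) 2·x·ln(6x) = 0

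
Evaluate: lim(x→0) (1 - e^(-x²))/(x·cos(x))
This is a 0/0 indeterminate form.

Apply L'Hôpital's rule: differentiate numerator and denominator separately.
  f(x) = 1 - e^(-x^2)   ⇒   f'(x) = 2·x·e^(-x^2)
  g(x) = x·cos(x)   ⇒   g'(x) = -x·sin(x) + cos(x)
  lim(x→0) f'(x)/g'(x) = lim(x→0) (2·x·e^(-x^2))/(-x·sin(x) + cos(x))
  = 0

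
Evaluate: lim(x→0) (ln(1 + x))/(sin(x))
This is a 0/0 indeterminate form.

Apply L'Hôpital's rule: differentiate numerator and denominator separately.
  f(x) = ln(x + 1)   ⇒   f'(x) = 1/(x + 1)
  g(x) = sin(x)   ⇒   g'(x) = cos(x)
  lim(x→0) f'(x)/g'(x) = lim(x→0) (1/(x + 1))/(cos(x))
  = 1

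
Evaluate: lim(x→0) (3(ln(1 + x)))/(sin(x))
This is a 0/0 indeterminate form.

Apply L'Hôpital's rule: differentiate numerator and denominator separately.
  f(x) = 3·ln(x + 1)   ⇒   f'(x) = 3/(x + 1)
  g(x) = sin(x)   ⇒   g'(x) = cos(x)
  lim(x→0) f'(x)/g'(x) = lim(x→0) (3/(x + 1))/(cos(x))
  = 3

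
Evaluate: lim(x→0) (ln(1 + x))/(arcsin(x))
This is a 0/0 indeterminate form.

Apply L'Hôpital's rule: differentiate numerator and denominator separately.
  f(x) = ln(x + 1)   ⇒   f'(x) = 1/(x + 1)
  g(x) = asin(x)   ⇒   g'(x) = 1/sqrt(1 - x^2)
  lim(x→0) f'(x)/g'(x) = lim(x→0) (1/(x + 1))/(1/sqrt(1 - x^2))
  = 1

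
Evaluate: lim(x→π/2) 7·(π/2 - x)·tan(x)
This is a 0·∞ indeterminate form.

Rewrite 0·∞ as a quotient (0/0 or ∞/∞ form), then apply L'Hôpital's rule:
  lim(x→π/2) 7·(π/2 - x)·tan(x) = 7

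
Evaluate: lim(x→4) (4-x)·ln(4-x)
This is a 0·∞ indeterminate form.

Rewrite 0·∞ as a quotient (0/0 or ∞/∞ form), then apply L'Hôpital's rule:
  lim(x→4) (4-x)·ln(4-x) = 0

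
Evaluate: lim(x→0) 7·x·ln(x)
This is a 0·∞ indeterminate form.

Rewrite 0·∞ as a quotient (0/0 or ∞/∞ form), then apply L'Hôpital's rule:
  lim(x→0) 7·x·ln(x) = 0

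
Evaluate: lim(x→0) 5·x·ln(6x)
This is a 0·∞ indeterminate form.

Rewrite 0·∞ as a quotient (0/0 or ∞/∞ form), then apply L'Hôpital's rule:
  lim(x→0) 5·x·ln(6x) = 0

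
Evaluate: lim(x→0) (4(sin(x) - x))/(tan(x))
This is a 0/0 indeterminate form.

Apply L'Hôpital's rule: differentiate numerator and denominator separately.
  f(x) = -4·x + 4·sin(x)   ⇒   f'(x) = 4·cos(x) - 4
  g(x) = tan(x)   ⇒   g'(x) = tan(x)^2 + 1
  lim(x→0) f'(x)/g'(x) = lim(x→0) (4·cos(x) - 4)/(tan(x)^2 + 1)
  = 0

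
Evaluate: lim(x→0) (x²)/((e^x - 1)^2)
This is a 0/0 indeterminate form.

Apply L'Hôpital's rule: differentiate numerator and denominator separately.
  f(x) = x^2   ⇒   f'(x) = 2·x
  g(x) = (e^(x) - 1)^2   ⇒   g'(x) = 2·(e^(x) - 1)·e^(x)
  lim(x→0) f'(x)/g'(x) = lim(x→0) (2·x)/(2·(e^(x) - 1)·e^(x))
  = 1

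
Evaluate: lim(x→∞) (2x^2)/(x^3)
This is an ∞/∞ indeterminate form.

Apply L'Hôpital's rule: differentiate numerator and denominator separately.
  f(x) = 2·x^2   ⇒   f'(x) = 4·x
  g(x) = x^3   ⇒   g'(x) = 3·x^2
  lim(x→∞) f'(x)/g'(x) = lim(x→∞) (4·x)/(3·x^2)
  = 0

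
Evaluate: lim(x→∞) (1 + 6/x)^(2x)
This is an exponential indeterminate form.

For exponential indeterminate forms, take the natural log:
  Let L = lim(x→∞) (1 + 6/x)^(2x)
  Then ln(L) = lim(x→∞) [exponent × ln(base)]
  Evaluate using L'Hôpital or standard limits, then exponentiate.
  L = e^(12)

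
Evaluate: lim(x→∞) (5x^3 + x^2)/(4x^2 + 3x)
This is an ∞/∞ indeterminate form.

Apply L'Hôpital's rule: differentiate numerator and denominator separately.
  f(x) = 5·x^3 + x^2   ⇒   f'(x) = 15·x^2 + 2·x
  g(x) = 4·x^2 + 3·x   ⇒   g'(x) = 8·x + 3
  lim(x→∞) f'(x)/g'(x) = lim(x→∞) (15·x^2 + 2·x)/(8·x + 3)
  = ∞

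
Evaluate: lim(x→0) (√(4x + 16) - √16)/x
This is a standard limit.

Factor or rationalize the expression:
  lim(x→0) (√(4x + 16) - √16)/x = 1/2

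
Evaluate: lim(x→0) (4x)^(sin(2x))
This is an exponential indeterminate form.

For exponential indeterminate forms, take the natural log:
  Let L = lim(x→0) (4x)^(sin(2x))
  Then ln(L) = lim(x→0) [exponent × ln(base)]
  Evaluate using L'Hôpital or standard limits, then exponentiate.
  L = 1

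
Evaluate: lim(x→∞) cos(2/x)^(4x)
This is an exponential indeterminate form.

For exponential indeterminate forms, take the natural log:
  Let L = lim(x→∞) cos(2/x)^(4x)
  Then ln(L) = lim(x→∞) [exponent × ln(base)]
  Evaluate using L'Hôpital or standard limits, then exponentiate.
  L = 1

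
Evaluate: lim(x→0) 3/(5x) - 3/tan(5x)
This is an ∞-∞ indeterminate form.

Combine fractions or rationalize to convert ∞-∞ to 0/0 form:
  lim(x→0) 3/(5x) - 3/tan(5x) = 0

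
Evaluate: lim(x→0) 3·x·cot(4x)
This is a 0·∞ indeterminate form.

Rewrite 0·∞ as a quotient (0/0 or ∞/∞ form), then apply L'Hôpital's rule:
  lim(x→0) 3·x·cot(4x) = 3/4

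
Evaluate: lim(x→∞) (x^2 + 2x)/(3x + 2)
This is an ∞/∞ indeterminate form.

Apply L'Hôpital's rule: differentiate numerator and denominator separately.
  f(x) = x^2 + 2·x   ⇒   f'(x) = 2·x + 2
  g(x) = 3·x + 2   ⇒   g'(x) = 3
  lim(x→∞) f'(x)/g'(x) = lim(x→∞) (2·x + 2)/(3)
  = ∞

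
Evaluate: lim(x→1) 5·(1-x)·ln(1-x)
This is a 0·∞ indeterminate form.

Rewrite 0·∞ as a quotient (0/0 or ∞/∞ form), then apply L'Hôpital's rule:
  lim(x→1) 5·(1-x)·ln(1-x) = 0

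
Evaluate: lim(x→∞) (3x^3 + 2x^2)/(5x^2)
This is an ∞/∞ indeterminate form.

Apply L'Hôpital's rule: differentiate numerator and denominator separately.
  f(x) = 3·x^3 + 2·x^2   ⇒   f'(x) = 9·x^2 + 4·x
  g(x) = 5·x^2   ⇒   g'(x) = 10·x
  lim(x→∞) f'(x)/g'(x) = lim(x→∞) (9·x^2 + 4·x)/(10·x)
  = ∞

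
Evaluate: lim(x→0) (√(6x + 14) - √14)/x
This is a standard limit.

Factor or rationalize the expression:
  lim(x→0) (√(6x + 14) - √14)/x = 3·sqrt(14)/14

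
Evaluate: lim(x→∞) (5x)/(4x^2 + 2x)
This is an ∞/∞ indeterminate form.

Apply L'Hôpital's rule: differentiate numerator and denominator separately.
  f(x) = 5·x   ⇒   f'(x) = 5
  g(x) = 4·x^2 + 2·x   ⇒   g'(x) = 8·x + 2
  lim(x→∞) f'(x)/g'(x) = lim(x→∞) (5)/(8·x + 2)
  = 0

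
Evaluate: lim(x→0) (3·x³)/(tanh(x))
This is a 0/0 indeterminate form.

Apply L'Hôpital's rule: differentiate numerator and denominator separately.
  f(x) = 3·x^3   ⇒   f'(x) = 9·x^2
  g(x) = tanh(x)   ⇒   g'(x) = 1 - tanh(x)^2
  lim(x→0) f'(x)/g'(x) = lim(x→0) (9·x^2)/(1 - tanh(x)^2)
  = 0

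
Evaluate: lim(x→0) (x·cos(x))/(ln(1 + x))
This is a 0/0 indeterminate form.

Apply L'Hôpital's rule: differentiate numerator and denominator separately.
  f(x) = x·cos(x)   ⇒   f'(x) = -x·sin(x) + cos(x)
  g(x) = ln(x + 1)   ⇒   g'(x) = 1/(x + 1)
  lim(x→0) f'(x)/g'(x) = lim(x→0) (-x·sin(x) + cos(x))/(1/(x + 1))
  = 1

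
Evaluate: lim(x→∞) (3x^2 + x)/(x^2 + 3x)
This is an ∞/∞ indeterminate form.

Apply L'Hôpital's rule: differentiate numerator and denominator separately.
  f(x) = 3·x^2 + x   ⇒   f'(x) = 6·x + 1
  g(x) = x^2 + 3·x   ⇒   g'(x) = 2·x + 3
  lim(x→∞) f'(x)/g'(x) = lim(x→∞) (6·x + 1)/(2·x + 3)
  = 3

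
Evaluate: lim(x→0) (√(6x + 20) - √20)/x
This is a standard limit.

Factor or rationalize the expression:
  lim(x→0) (√(6x + 20) - √20)/x = 3·sqrt(5)/10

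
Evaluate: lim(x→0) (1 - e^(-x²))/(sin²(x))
This is a 0/0 indeterminate form.

Apply L'Hôpital's rule: differentiate numerator and denominator separately.
  f(x) = 1 - e^(-x^2)   ⇒   f'(x) = 2·x·e^(-x^2)
  g(x) = sin(x)^2   ⇒   g'(x) = 2·sin(x)·cos(x)
  lim(x→0) f'(x)/g'(x) = lim(x→0) (2·x·e^(-x^2))/(2·sin(x)·cos(x))
  = 1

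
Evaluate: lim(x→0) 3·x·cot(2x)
This is a 0·∞ indeterminate form.

Rewrite 0·∞ as a quotient (0/0 or ∞/∞ form), then apply L'Hôpital's rule:
  lim(x→0) 3·x·cot(2x) = 3/2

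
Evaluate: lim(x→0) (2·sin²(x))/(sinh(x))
This is a 0/0 indeterminate form.

Apply L'Hôpital's rule: differentiate numerator and denominator separately.
  f(x) = 2·sin(x)^2   ⇒   f'(x) = 4·sin(x)·cos(x)
  g(x) = sinh(x)   ⇒   g'(x) = cosh(x)
  lim(x→0) f'(x)/g'(x) = lim(x→0) (4·sin(x)·cos(x))/(cosh(x))
  = 0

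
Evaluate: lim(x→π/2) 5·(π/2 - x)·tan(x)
This is a 0·∞ indeterminate form.

Rewrite 0·∞ as a quotient (0/0 or ∞/∞ form), then apply L'Hôpital's rule:
  lim(x→π/2) 5·(π/2 - x)·tan(x) = 5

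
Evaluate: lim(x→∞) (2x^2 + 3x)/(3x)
This is an ∞/∞ indeterminate form.

Apply L'Hôpital's rule: differentiate numerator and denominator separately.
  f(x) = 2·x^2 + 3·x   ⇒   f'(x) = 4·x + 3
  g(x) = 3·x   ⇒   g'(x) = 3
  lim(x→∞) f'(x)/g'(x) = lim(x→∞) (4·x + 3)/(3)
  = ∞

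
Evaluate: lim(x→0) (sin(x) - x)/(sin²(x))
This is a 0/0 indeterminate form.

Apply L'Hôpital's rule: differentiate numerator and denominator separately.
  f(x) = -x + sin(x)   ⇒   f'(x) = cos(x) - 1
  g(x) = sin(x)^2   ⇒   g'(x) = 2·sin(x)·cos(x)
  lim(x→0) f'(x)/g'(x) = lim(x→0) (cos(x) - 1)/(2·sin(x)·cos(x))
  = 0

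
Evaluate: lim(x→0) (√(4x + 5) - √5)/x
This is a standard limit.

Factor or rationalize the expression:
  lim(x→0) (√(4x + 5) - √5)/x = 2·sqrt(5)/5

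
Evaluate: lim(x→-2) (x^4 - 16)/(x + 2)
This is a standard limit.

Factor or rationalize the expression:
  lim(x→-2) (x^4 - 16)/(x + 2) = -32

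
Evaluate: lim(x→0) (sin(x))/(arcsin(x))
This is a 0/0 indeterminate form.

Apply L'Hôpital's rule: differentiate numerator and denominator separately.
  f(x) = sin(x)   ⇒   f'(x) = cos(x)
  g(x) = asin(x)   ⇒   g'(x) = 1/sqrt(1 - x^2)
  lim(x→0) f'(x)/g'(x) = lim(x→0) (cos(x))/(1/sqrt(1 - x^2))
  = 1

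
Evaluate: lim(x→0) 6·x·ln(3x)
This is a 0·∞ indeterminate form.

Rewrite 0·∞ as a quotient (0/0 or ∞/∞ form), then apply L'Hôpital's rule:
  lim(x→0) 6·x·ln(3x) = 0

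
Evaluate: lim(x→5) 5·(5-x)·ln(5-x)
This is a 0·∞ indeterminate form.

Rewrite 0·∞ as a quotient (0/0 or ∞/∞ form), then apply L'Hôpital's rule:
  lim(x→5) 5·(5-x)·ln(5-x) = 0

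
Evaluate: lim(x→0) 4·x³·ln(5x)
This is a 0·∞ indeterminate form.

Rewrite 0·∞ as a quotient (0/0 or ∞/∞ form), then apply L'Hôpital's rule:
  lim(x→0) 4·x³·ln(5x) = 0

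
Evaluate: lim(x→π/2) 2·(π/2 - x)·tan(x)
This is a 0·∞ indeterminate form.

Rewrite 0·∞ as a quotient (0/0 or ∞/∞ form), then apply L'Hôpital's rule:
  lim(x→π/2) 2·(π/2 - x)·tan(x) = 2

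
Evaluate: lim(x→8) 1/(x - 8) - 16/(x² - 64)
This is an ∞-∞ indeterminate form.

Combine fractions or rationalize to convert ∞-∞ to 0/0 form:
  lim(x→8) 1/(x - 8) - 16/(x² - 64) = 1/16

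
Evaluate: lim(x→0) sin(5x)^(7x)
This is an exponential indeterminate form.

For exponential indeterminate forms, take the natural log:
  Let L = lim(x→0) sin(5x)^(7x)
  Then ln(L) = lim(x→0) [exponent × ln(base)]
  Evaluate using L'Hôpital or standard limits, then exponentiate.
  L = 1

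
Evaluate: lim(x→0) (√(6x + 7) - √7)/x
This is a standard limit.

Factor or rationalize the expression:
  lim(x→0) (√(6x + 7) - √7)/x = 3·sqrt(7)/7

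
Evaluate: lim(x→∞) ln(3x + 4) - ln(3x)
This is an ∞-∞ indeterminate form.

Combine fractions or rationalize to convert ∞-∞ to 0/0 form:
  lim(x→∞) ln(3x + 4) - ln(3x) = 0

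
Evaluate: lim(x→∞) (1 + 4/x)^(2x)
This is an exponential indeterminate form.

For exponential indeterminate forms, take the natural log:
  Let L = lim(x→∞) (1 + 4/x)^(2x)
  Then ln(L) = lim(x→∞) [exponent × ln(base)]
  Evaluate using L'Hôpital or standard limits, then exponentiate.
  L = e^(8)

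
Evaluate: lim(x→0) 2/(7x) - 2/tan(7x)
This is an ∞-∞ indeterminate form.

Combine fractions or rationalize to convert ∞-∞ to 0/0 form:
  lim(x→0) 2/(7x) - 2/tan(7x) = 0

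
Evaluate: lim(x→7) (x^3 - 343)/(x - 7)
This is a standard limit.

Factor or rationalize the expression:
  lim(x→7) (x^3 - 343)/(x - 7) = 147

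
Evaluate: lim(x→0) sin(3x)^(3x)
This is an exponential indeterminate form.

For exponential indeterminate forms, take the natural log:
  Let L = lim(x→0) sin(3x)^(3x)
  Then ln(L) = lim(x→0) [exponent × ln(base)]
  Evaluate using L'Hôpital or standard limits, then exponentiate.
  L = 1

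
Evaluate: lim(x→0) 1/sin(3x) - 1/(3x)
This is an ∞-∞ indeterminate form.

Combine fractions or rationalize to convert ∞-∞ to 0/0 form:
  lim(x→0) 1/sin(3x) - 1/(3x) = 0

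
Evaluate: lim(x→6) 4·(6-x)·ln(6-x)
This is a 0·∞ indeterminate form.

Rewrite 0·∞ as a quotient (0/0 or ∞/∞ form), then apply L'Hôpital's rule:
  lim(x→6) 4·(6-x)·ln(6-x) = 0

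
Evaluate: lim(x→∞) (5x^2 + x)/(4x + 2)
This is an ∞/∞ indeterminate form.

Apply L'Hôpital's rule: differentiate numerator and denominator separately.
  f(x) = 5·x^2 + x   ⇒   f'(x) = 10·x + 1
  g(x) = 4·x + 2   ⇒   g'(x) = 4
  lim(x→∞) f'(x)/g'(x) = lim(x→∞) (10·x + 1)/(4)
  = ∞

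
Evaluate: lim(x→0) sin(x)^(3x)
This is an exponential indeterminate form.

For exponential indeterminate forms, take the natural log:
  Let L = lim(x→0) sin(x)^(3x)
  Then ln(L) = lim(x→0) [exponent × ln(base)]
  Evaluate using L'Hôpital or standard limits, then exponentiate.
  L = 1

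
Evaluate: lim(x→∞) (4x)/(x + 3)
This is an ∞/∞ indeterminate form.

Apply L'Hôpital's rule: differentiate numerator and denominator separately.
  f(x) = 4·x   ⇒   f'(x) = 4
  g(x) = x + 3   ⇒   g'(x) = 1
  lim(x→∞) f'(x)/g'(x) = lim(x→∞) (4)/(1)
  = 4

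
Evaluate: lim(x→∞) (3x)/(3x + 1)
This is an ∞/∞ indeterminate form.

Apply L'Hôpital's rule: differentiate numerator and denominator separately.
  f(x) = 3·x   ⇒   f'(x) = 3
  g(x) = 3·x + 1   ⇒   g'(x) = 3
  lim(x→∞) f'(x)/g'(x) = lim(x→∞) (3)/(3)
  = 1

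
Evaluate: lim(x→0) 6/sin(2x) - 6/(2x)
This is an ∞-∞ indeterminate form.

Combine fractions or rationalize to convert ∞-∞ to 0/0 form:
  lim(x→0) 6/sin(2x) - 6/(2x) = 0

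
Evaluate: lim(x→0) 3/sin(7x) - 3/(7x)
This is an ∞-∞ indeterminate form.

Combine fractions or rationalize to convert ∞-∞ to 0/0 form:
  lim(x→0) 3/sin(7x) - 3/(7x) = 0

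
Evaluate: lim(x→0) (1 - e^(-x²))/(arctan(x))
This is a 0/0 indeterminate form.

Apply L'Hôpital's rule: differentiate numerator and denominator separately.
  f(x) = 1 - e^(-x^2)   ⇒   f'(x) = 2·x·e^(-x^2)
  g(x) = atan(x)   ⇒   g'(x) = 1/(x^2 + 1)
  lim(x→0) f'(x)/g'(x) = lim(x→0) (2·x·e^(-x^2))/(1/(x^2 + 1))
  = 0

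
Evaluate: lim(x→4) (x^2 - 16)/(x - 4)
This is a standard limit.

Factor or rationalize the expression:
  lim(x→4) (x^2 - 16)/(x - 4) = 8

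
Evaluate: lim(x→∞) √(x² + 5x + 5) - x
This is an ∞-∞ indeterminate form.

Combine fractions or rationalize to convert ∞-∞ to 0/0 form:
  lim(x→∞) √(x² + 5x + 5) - x = 5/2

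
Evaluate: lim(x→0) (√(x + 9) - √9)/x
This is a standard limit.

Factor or rationalize the expression:
  lim(x→0) (√(x + 9) - √9)/x = 1/6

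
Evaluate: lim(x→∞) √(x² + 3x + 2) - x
This is an ∞-∞ indeterminate form.

Combine fractions or rationalize to convert ∞-∞ to 0/0 form:
  lim(x→∞) √(x² + 3x + 2) - x = 3/2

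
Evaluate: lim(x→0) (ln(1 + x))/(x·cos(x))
This is a 0/0 indeterminate form.

Apply L'Hôpital's rule: differentiate numerator and denominator separately.
  f(x) = ln(x + 1)   ⇒   f'(x) = 1/(x + 1)
  g(x) = x·cos(x)   ⇒   g'(x) = -x·sin(x) + cos(x)
  lim(x→0) f'(x)/g'(x) = lim(x→0) (1/(x + 1))/(-x·sin(x) + cos(x))
  = 1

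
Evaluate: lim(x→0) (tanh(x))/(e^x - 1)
This is a 0/0 indeterminate form.

Apply L'Hôpital's rule: differentiate numerator and denominator separately.
  f(x) = tanh(x)   ⇒   f'(x) = 1 - tanh(x)^2
  g(x) = e^(x) - 1   ⇒   g'(x) = e^(x)
  lim(x→0) f'(x)/g'(x) = lim(x→0) (1 - tanh(x)^2)/(e^(x))
  = 1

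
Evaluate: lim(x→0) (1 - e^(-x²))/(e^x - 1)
This is a 0/0 indeterminate form.

Apply L'Hôpital's rule: differentiate numerator and denominator separately.
  f(x) = 1 - e^(-x^2)   ⇒   f'(x) = 2·x·e^(-x^2)
  g(x) = e^(x) - 1   ⇒   g'(x) = e^(x)
  lim(x→0) f'(x)/g'(x) = lim(x→0) (2·x·e^(-x^2))/(e^(x))
  = 0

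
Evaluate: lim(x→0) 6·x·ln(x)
This is a 0·∞ indeterminate form.

Rewrite 0·∞ as a quotient (0/0 or ∞/∞ form), then apply L'Hôpital's rule:
  lim(x→0) 6·x·ln(x) = 0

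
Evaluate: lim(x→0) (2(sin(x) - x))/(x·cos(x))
This is a 0/0 indeterminate form.

Apply L'Hôpital's rule: differentiate numerator and denominator separately.
  f(x) = -2·x + 2·sin(x)   ⇒   f'(x) = 2·cos(x) - 2
  g(x) = x·cos(x)   ⇒   g'(x) = -x·sin(x) + cos(x)
  lim(x→0) f'(x)/g'(x) = lim(x→0) (2·cos(x) - 2)/(-x·sin(x) + cos(x))
  = 0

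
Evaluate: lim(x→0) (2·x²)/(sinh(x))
This is a 0/0 indeterminate form.

Apply L'Hôpital's rule: differentiate numerator and denominator separately.
  f(x) = 2·x^2   ⇒   f'(x) = 4·x
  g(x) = sinh(x)   ⇒   g'(x) = cosh(x)
  lim(x→0) f'(x)/g'(x) = lim(x→0) (4·x)/(cosh(x))
  = 0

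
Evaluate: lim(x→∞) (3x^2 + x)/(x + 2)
This is an ∞/∞ indeterminate form.

Apply L'Hôpital's rule: differentiate numerator and denominator separately.
  f(x) = 3·x^2 + x   ⇒   f'(x) = 6·x + 1
  g(x) = x + 2   ⇒   g'(x) = 1
  lim(x→∞) f'(x)/g'(x) = lim(x→∞) (6·x + 1)/(1)
  = ∞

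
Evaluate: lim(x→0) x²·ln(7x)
This is a 0·∞ indeterminate form.

Rewrite 0·∞ as a quotient (0/0 or ∞/∞ form), then apply L'Hôpital's rule:
  lim(x→0) x²·ln(7x) = 0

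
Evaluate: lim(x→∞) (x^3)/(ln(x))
This is an ∞/∞ indeterminate form.

Apply L'Hôpital's rule: differentiate numerator and denominator separately.
  f(x) = x^3   ⇒   f'(x) = 3·x^2
  g(x) = ln(x)   ⇒   g'(x) = 1/x
  lim(x→∞) f'(x)/g'(x) = lim(x→∞) (3·x^2)/(1/x)
  = ∞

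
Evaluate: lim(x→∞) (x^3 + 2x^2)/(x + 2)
This is an ∞/∞ indeterminate form.

Apply L'Hôpital's rule: differentiate numerator and denominator separately.
  f(x) = x^3 + 2·x^2   ⇒   f'(x) = 3·x^2 + 4·x
  g(x) = x + 2   ⇒   g'(x) = 1
  lim(x→∞) f'(x)/g'(x) = lim(x→∞) (3·x^2 + 4·x)/(1)
  = ∞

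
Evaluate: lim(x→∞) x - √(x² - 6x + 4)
This is an ∞-∞ indeterminate form.

Combine fractions or rationalize to convert ∞-∞ to 0/0 form:
  lim(x→∞) x - √(x² - 6x + 4) = 3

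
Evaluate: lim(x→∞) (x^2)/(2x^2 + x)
This is an ∞/∞ indeterminate form.

Apply L'Hôpital's rule: differentiate numerator and denominator separately.
  f(x) = x^2   ⇒   f'(x) = 2·x
  g(x) = 2·x^2 + x   ⇒   g'(x) = 4·x + 1
  lim(x→∞) f'(x)/g'(x) = lim(x→∞) (2·x)/(4·x + 1)
  = 1/2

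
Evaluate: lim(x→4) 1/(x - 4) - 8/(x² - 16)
This is an ∞-∞ indeterminate form.

Combine fractions or rationalize to convert ∞-∞ to 0/0 form:
  lim(x→4) 1/(x - 4) - 8/(x² - 16) = 1/8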